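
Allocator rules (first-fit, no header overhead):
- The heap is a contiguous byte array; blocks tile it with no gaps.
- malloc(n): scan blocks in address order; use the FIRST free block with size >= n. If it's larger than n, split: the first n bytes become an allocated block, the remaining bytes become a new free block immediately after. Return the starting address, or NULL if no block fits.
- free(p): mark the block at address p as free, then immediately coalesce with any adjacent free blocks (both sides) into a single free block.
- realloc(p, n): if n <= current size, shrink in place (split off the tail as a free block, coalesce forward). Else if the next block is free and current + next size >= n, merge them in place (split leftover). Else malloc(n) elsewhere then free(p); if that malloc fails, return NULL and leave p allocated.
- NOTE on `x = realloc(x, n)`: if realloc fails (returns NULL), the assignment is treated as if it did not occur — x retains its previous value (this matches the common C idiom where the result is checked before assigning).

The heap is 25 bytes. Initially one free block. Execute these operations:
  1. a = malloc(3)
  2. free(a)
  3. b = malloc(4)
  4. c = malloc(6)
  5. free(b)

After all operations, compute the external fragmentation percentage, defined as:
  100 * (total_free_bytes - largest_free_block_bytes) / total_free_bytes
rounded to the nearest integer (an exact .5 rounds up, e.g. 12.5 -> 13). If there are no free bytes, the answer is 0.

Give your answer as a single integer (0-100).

Op 1: a = malloc(3) -> a = 0; heap: [0-2 ALLOC][3-24 FREE]
Op 2: free(a) -> (freed a); heap: [0-24 FREE]
Op 3: b = malloc(4) -> b = 0; heap: [0-3 ALLOC][4-24 FREE]
Op 4: c = malloc(6) -> c = 4; heap: [0-3 ALLOC][4-9 ALLOC][10-24 FREE]
Op 5: free(b) -> (freed b); heap: [0-3 FREE][4-9 ALLOC][10-24 FREE]
Free blocks: [4 15] total_free=19 largest=15 -> 100*(19-15)/19 = 400/19 ≈ 21.053 -> rounds to 21

Answer: 21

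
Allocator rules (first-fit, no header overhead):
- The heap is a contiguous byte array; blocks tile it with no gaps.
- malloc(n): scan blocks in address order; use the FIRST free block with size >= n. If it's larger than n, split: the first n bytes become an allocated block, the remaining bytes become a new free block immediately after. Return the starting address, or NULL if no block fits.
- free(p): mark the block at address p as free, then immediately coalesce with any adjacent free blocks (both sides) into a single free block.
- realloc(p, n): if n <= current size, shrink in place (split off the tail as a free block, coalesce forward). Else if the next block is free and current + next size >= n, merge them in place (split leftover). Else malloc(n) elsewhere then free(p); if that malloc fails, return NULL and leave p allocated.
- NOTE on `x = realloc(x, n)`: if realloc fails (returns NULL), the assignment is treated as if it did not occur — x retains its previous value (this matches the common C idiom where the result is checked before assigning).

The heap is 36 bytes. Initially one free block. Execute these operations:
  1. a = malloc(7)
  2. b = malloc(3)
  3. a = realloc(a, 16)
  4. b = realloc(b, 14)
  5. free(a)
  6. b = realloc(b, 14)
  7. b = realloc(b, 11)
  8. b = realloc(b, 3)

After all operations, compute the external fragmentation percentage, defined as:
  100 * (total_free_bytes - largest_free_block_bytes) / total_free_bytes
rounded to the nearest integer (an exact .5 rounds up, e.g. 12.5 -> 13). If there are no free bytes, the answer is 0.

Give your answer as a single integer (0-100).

Answer: 21

Derivation:
Op 1: a = malloc(7) -> a = 0; heap: [0-6 ALLOC][7-35 FREE]
Op 2: b = malloc(3) -> b = 7; heap: [0-6 ALLOC][7-9 ALLOC][10-35 FREE]
Op 3: a = realloc(a, 16) -> a = 10; heap: [0-6 FREE][7-9 ALLOC][10-25 ALLOC][26-35 FREE]
Op 4: b = realloc(b, 14) -> NULL (b unchanged); heap: [0-6 FREE][7-9 ALLOC][10-25 ALLOC][26-35 FREE]
Op 5: free(a) -> (freed a); heap: [0-6 FREE][7-9 ALLOC][10-35 FREE]
Op 6: b = realloc(b, 14) -> b = 7; heap: [0-6 FREE][7-20 ALLOC][21-35 FREE]
Op 7: b = realloc(b, 11) -> b = 7; heap: [0-6 FREE][7-17 ALLOC][18-35 FREE]
Op 8: b = realloc(b, 3) -> b = 7; heap: [0-6 FREE][7-9 ALLOC][10-35 FREE]
Free blocks: [7 26] total_free=33 largest=26 -> 100*(33-26)/33 = 700/33 ≈ 21.212 -> rounds to 21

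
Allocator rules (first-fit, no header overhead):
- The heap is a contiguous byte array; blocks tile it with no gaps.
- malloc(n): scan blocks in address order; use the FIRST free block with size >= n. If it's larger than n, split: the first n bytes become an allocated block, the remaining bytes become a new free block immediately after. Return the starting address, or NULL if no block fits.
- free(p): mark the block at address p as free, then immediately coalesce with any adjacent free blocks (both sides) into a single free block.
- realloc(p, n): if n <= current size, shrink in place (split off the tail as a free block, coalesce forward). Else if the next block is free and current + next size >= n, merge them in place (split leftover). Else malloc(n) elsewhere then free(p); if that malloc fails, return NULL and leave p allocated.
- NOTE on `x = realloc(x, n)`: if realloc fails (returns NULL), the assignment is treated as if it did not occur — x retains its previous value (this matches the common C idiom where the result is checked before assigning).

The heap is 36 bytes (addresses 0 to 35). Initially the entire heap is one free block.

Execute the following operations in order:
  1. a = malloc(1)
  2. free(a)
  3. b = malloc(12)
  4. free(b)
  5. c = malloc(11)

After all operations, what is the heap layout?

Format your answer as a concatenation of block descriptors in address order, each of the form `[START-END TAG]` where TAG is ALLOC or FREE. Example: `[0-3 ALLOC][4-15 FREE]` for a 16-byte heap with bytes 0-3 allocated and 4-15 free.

Answer: [0-10 ALLOC][11-35 FREE]

Derivation:
Op 1: a = malloc(1) -> a = 0; heap: [0-0 ALLOC][1-35 FREE]
Op 2: free(a) -> (freed a); heap: [0-35 FREE]
Op 3: b = malloc(12) -> b = 0; heap: [0-11 ALLOC][12-35 FREE]
Op 4: free(b) -> (freed b); heap: [0-35 FREE]
Op 5: c = malloc(11) -> c = 0; heap: [0-10 ALLOC][11-35 FREE]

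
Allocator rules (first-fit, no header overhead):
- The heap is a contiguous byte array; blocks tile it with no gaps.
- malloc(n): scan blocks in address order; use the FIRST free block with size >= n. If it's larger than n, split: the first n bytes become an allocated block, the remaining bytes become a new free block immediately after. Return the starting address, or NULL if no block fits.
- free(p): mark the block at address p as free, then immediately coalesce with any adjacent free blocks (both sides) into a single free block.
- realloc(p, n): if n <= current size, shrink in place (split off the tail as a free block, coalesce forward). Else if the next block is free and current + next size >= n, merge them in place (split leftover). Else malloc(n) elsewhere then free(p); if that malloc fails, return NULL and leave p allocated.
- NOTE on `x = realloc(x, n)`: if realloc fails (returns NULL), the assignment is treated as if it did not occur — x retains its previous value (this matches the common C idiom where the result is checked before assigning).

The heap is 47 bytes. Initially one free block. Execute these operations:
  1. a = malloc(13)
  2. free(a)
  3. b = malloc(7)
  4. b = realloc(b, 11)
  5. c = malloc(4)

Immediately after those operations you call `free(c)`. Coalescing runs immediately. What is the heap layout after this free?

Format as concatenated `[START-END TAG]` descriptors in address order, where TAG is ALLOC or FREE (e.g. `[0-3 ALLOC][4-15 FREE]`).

Answer: [0-10 ALLOC][11-46 FREE]

Derivation:
Op 1: a = malloc(13) -> a = 0; heap: [0-12 ALLOC][13-46 FREE]
Op 2: free(a) -> (freed a); heap: [0-46 FREE]
Op 3: b = malloc(7) -> b = 0; heap: [0-6 ALLOC][7-46 FREE]
Op 4: b = realloc(b, 11) -> b = 0; heap: [0-10 ALLOC][11-46 FREE]
Op 5: c = malloc(4) -> c = 11; heap: [0-10 ALLOC][11-14 ALLOC][15-46 FREE]
free(c): c = 11 -> block [11-14 ALLOC]; mark free, coalesce with adjacent free neighbors -> [0-10 ALLOC][11-46 FREE]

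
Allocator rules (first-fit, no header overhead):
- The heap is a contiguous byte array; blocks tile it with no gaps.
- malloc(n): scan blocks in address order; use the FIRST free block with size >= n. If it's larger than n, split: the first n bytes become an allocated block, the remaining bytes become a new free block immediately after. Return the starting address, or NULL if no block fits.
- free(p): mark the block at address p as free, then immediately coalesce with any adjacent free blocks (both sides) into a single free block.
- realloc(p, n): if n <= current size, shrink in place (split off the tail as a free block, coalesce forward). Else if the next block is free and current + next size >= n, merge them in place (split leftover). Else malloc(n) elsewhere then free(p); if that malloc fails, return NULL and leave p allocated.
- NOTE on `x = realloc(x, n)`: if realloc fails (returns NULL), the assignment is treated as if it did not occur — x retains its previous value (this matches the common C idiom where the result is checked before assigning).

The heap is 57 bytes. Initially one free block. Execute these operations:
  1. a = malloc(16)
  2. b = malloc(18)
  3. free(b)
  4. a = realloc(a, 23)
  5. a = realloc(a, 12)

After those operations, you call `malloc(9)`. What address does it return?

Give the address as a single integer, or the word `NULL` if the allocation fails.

Op 1: a = malloc(16) -> a = 0; heap: [0-15 ALLOC][16-56 FREE]
Op 2: b = malloc(18) -> b = 16; heap: [0-15 ALLOC][16-33 ALLOC][34-56 FREE]
Op 3: free(b) -> (freed b); heap: [0-15 ALLOC][16-56 FREE]
Op 4: a = realloc(a, 23) -> a = 0; heap: [0-22 ALLOC][23-56 FREE]
Op 5: a = realloc(a, 12) -> a = 0; heap: [0-11 ALLOC][12-56 FREE]
malloc(9): first-fit scan over [0-11 ALLOC][12-56 FREE] -> 12

Answer: 12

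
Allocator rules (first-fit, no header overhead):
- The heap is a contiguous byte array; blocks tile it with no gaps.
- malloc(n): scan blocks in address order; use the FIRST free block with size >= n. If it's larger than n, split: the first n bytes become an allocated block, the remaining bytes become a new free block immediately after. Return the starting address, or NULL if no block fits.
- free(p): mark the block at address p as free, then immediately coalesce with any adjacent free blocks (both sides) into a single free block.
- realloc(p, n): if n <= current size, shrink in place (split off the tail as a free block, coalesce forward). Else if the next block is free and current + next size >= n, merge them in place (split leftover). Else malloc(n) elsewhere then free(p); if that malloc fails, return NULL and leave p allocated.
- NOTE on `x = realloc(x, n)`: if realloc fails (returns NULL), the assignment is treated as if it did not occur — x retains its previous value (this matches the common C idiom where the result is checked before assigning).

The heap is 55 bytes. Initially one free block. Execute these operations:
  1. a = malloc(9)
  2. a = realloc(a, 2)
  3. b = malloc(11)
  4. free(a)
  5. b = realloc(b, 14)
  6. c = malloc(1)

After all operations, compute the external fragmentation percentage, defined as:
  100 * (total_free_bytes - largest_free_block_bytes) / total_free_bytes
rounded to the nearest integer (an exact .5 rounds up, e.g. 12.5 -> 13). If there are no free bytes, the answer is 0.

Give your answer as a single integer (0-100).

Op 1: a = malloc(9) -> a = 0; heap: [0-8 ALLOC][9-54 FREE]
Op 2: a = realloc(a, 2) -> a = 0; heap: [0-1 ALLOC][2-54 FREE]
Op 3: b = malloc(11) -> b = 2; heap: [0-1 ALLOC][2-12 ALLOC][13-54 FREE]
Op 4: free(a) -> (freed a); heap: [0-1 FREE][2-12 ALLOC][13-54 FREE]
Op 5: b = realloc(b, 14) -> b = 2; heap: [0-1 FREE][2-15 ALLOC][16-54 FREE]
Op 6: c = malloc(1) -> c = 0; heap: [0-0 ALLOC][1-1 FREE][2-15 ALLOC][16-54 FREE]
Free blocks: [1 39] total_free=40 largest=39 -> 100*(40-39)/40 = 100/40 = 2.5 -> rounds to 3

Answer: 3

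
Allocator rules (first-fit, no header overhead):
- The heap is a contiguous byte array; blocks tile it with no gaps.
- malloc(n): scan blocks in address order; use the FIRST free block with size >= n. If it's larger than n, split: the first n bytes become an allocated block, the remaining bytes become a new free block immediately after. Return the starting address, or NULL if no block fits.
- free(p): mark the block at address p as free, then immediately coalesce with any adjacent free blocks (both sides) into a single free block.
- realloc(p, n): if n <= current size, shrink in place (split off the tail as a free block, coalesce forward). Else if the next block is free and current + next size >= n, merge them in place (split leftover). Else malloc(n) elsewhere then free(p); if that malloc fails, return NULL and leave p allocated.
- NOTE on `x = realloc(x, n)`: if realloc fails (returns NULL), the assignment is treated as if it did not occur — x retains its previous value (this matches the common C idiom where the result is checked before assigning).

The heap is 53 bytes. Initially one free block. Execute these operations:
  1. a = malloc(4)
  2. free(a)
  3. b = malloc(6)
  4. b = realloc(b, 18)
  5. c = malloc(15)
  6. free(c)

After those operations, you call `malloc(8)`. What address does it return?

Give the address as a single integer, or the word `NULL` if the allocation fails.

Answer: 18

Derivation:
Op 1: a = malloc(4) -> a = 0; heap: [0-3 ALLOC][4-52 FREE]
Op 2: free(a) -> (freed a); heap: [0-52 FREE]
Op 3: b = malloc(6) -> b = 0; heap: [0-5 ALLOC][6-52 FREE]
Op 4: b = realloc(b, 18) -> b = 0; heap: [0-17 ALLOC][18-52 FREE]
Op 5: c = malloc(15) -> c = 18; heap: [0-17 ALLOC][18-32 ALLOC][33-52 FREE]
Op 6: free(c) -> (freed c); heap: [0-17 ALLOC][18-52 FREE]
malloc(8): first-fit scan over [0-17 ALLOC][18-52 FREE] -> 18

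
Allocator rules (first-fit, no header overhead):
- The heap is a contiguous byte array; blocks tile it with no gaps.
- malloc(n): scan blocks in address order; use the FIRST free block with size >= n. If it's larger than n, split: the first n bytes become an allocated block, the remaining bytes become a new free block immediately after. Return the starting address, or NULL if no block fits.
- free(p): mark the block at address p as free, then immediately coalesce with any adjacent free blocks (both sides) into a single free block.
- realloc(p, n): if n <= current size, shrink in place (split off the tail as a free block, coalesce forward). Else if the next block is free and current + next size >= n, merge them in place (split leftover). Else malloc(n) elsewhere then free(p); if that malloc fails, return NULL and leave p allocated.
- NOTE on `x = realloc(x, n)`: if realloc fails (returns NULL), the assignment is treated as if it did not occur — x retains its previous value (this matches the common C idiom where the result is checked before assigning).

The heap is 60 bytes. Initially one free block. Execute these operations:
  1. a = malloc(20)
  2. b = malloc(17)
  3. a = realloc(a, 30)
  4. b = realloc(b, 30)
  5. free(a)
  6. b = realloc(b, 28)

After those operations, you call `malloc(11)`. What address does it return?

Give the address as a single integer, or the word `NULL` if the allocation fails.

Op 1: a = malloc(20) -> a = 0; heap: [0-19 ALLOC][20-59 FREE]
Op 2: b = malloc(17) -> b = 20; heap: [0-19 ALLOC][20-36 ALLOC][37-59 FREE]
Op 3: a = realloc(a, 30) -> NULL (a unchanged); heap: [0-19 ALLOC][20-36 ALLOC][37-59 FREE]
Op 4: b = realloc(b, 30) -> b = 20; heap: [0-19 ALLOC][20-49 ALLOC][50-59 FREE]
Op 5: free(a) -> (freed a); heap: [0-19 FREE][20-49 ALLOC][50-59 FREE]
Op 6: b = realloc(b, 28) -> b = 20; heap: [0-19 FREE][20-47 ALLOC][48-59 FREE]
malloc(11): first-fit scan over [0-19 FREE][20-47 ALLOC][48-59 FREE] -> 0

Answer: 0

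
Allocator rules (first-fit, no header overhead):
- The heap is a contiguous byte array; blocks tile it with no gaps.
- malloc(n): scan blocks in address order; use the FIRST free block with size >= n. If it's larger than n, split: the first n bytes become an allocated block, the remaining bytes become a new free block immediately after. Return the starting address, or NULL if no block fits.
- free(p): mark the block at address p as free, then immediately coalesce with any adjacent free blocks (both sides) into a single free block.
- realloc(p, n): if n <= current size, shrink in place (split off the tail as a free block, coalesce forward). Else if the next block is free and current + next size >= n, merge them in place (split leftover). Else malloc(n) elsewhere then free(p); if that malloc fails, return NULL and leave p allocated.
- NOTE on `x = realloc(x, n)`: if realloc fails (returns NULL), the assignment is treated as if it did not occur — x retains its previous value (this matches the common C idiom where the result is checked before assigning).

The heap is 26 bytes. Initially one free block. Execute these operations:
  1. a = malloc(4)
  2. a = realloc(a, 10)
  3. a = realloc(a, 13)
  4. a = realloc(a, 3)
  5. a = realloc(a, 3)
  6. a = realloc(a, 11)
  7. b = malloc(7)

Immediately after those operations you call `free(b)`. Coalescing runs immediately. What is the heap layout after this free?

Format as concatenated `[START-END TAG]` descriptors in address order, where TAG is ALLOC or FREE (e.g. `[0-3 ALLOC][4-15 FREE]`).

Answer: [0-10 ALLOC][11-25 FREE]

Derivation:
Op 1: a = malloc(4) -> a = 0; heap: [0-3 ALLOC][4-25 FREE]
Op 2: a = realloc(a, 10) -> a = 0; heap: [0-9 ALLOC][10-25 FREE]
Op 3: a = realloc(a, 13) -> a = 0; heap: [0-12 ALLOC][13-25 FREE]
Op 4: a = realloc(a, 3) -> a = 0; heap: [0-2 ALLOC][3-25 FREE]
Op 5: a = realloc(a, 3) -> a = 0; heap: [0-2 ALLOC][3-25 FREE]
Op 6: a = realloc(a, 11) -> a = 0; heap: [0-10 ALLOC][11-25 FREE]
Op 7: b = malloc(7) -> b = 11; heap: [0-10 ALLOC][11-17 ALLOC][18-25 FREE]
free(b): b = 11 -> block [11-17 ALLOC]; mark free, coalesce with adjacent free neighbors -> [0-10 ALLOC][11-25 FREE]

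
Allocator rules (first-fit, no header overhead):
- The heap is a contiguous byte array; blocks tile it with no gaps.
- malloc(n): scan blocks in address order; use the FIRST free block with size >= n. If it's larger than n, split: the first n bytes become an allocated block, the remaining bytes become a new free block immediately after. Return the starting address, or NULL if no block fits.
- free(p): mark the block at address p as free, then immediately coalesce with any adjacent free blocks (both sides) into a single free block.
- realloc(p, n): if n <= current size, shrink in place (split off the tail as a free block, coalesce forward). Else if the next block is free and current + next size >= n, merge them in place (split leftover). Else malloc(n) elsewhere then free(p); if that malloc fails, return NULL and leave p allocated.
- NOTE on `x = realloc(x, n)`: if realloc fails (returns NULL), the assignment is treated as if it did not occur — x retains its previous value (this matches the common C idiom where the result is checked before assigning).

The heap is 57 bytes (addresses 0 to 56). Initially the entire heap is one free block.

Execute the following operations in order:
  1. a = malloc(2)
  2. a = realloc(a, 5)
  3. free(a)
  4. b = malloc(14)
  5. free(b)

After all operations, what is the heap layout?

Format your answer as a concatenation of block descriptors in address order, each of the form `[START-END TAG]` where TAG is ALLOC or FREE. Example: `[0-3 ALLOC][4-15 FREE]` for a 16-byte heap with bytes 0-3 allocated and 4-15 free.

Answer: [0-56 FREE]

Derivation:
Op 1: a = malloc(2) -> a = 0; heap: [0-1 ALLOC][2-56 FREE]
Op 2: a = realloc(a, 5) -> a = 0; heap: [0-4 ALLOC][5-56 FREE]
Op 3: free(a) -> (freed a); heap: [0-56 FREE]
Op 4: b = malloc(14) -> b = 0; heap: [0-13 ALLOC][14-56 FREE]
Op 5: free(b) -> (freed b); heap: [0-56 FREE]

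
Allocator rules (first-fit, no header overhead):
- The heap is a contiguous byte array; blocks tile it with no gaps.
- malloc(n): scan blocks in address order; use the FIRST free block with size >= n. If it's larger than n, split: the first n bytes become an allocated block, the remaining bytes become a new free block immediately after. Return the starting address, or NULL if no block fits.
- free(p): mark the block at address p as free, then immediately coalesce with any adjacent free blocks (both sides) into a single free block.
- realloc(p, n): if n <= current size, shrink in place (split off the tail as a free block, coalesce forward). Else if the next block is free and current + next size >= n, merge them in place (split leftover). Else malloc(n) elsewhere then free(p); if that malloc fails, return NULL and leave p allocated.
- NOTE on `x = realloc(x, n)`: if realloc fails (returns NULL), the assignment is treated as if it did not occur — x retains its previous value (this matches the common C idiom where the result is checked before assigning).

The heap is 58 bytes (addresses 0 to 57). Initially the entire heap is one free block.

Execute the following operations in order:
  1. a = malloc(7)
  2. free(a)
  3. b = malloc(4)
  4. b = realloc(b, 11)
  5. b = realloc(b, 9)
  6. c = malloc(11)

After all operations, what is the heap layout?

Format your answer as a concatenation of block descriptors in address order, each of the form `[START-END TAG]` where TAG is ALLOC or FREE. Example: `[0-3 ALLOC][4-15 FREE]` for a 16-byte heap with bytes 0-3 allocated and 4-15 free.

Op 1: a = malloc(7) -> a = 0; heap: [0-6 ALLOC][7-57 FREE]
Op 2: free(a) -> (freed a); heap: [0-57 FREE]
Op 3: b = malloc(4) -> b = 0; heap: [0-3 ALLOC][4-57 FREE]
Op 4: b = realloc(b, 11) -> b = 0; heap: [0-10 ALLOC][11-57 FREE]
Op 5: b = realloc(b, 9) -> b = 0; heap: [0-8 ALLOC][9-57 FREE]
Op 6: c = malloc(11) -> c = 9; heap: [0-8 ALLOC][9-19 ALLOC][20-57 FREE]

Answer: [0-8 ALLOC][9-19 ALLOC][20-57 FREE]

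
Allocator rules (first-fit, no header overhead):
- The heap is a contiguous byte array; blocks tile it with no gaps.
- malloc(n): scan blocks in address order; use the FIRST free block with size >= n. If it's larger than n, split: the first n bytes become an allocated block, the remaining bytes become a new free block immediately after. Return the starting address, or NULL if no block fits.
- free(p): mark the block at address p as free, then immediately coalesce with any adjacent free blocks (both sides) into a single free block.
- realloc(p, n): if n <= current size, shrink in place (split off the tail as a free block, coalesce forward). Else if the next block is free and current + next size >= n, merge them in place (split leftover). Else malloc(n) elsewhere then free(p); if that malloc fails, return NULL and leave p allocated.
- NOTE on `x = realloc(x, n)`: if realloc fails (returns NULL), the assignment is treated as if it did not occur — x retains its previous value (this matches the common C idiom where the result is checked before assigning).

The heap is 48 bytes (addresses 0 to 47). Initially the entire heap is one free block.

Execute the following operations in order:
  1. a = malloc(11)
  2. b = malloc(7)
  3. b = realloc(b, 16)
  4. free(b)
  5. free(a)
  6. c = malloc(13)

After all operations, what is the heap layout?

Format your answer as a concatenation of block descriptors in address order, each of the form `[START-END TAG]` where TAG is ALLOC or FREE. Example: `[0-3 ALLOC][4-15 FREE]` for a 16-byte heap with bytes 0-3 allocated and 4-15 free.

Answer: [0-12 ALLOC][13-47 FREE]

Derivation:
Op 1: a = malloc(11) -> a = 0; heap: [0-10 ALLOC][11-47 FREE]
Op 2: b = malloc(7) -> b = 11; heap: [0-10 ALLOC][11-17 ALLOC][18-47 FREE]
Op 3: b = realloc(b, 16) -> b = 11; heap: [0-10 ALLOC][11-26 ALLOC][27-47 FREE]
Op 4: free(b) -> (freed b); heap: [0-10 ALLOC][11-47 FREE]
Op 5: free(a) -> (freed a); heap: [0-47 FREE]
Op 6: c = malloc(13) -> c = 0; heap: [0-12 ALLOC][13-47 FREE]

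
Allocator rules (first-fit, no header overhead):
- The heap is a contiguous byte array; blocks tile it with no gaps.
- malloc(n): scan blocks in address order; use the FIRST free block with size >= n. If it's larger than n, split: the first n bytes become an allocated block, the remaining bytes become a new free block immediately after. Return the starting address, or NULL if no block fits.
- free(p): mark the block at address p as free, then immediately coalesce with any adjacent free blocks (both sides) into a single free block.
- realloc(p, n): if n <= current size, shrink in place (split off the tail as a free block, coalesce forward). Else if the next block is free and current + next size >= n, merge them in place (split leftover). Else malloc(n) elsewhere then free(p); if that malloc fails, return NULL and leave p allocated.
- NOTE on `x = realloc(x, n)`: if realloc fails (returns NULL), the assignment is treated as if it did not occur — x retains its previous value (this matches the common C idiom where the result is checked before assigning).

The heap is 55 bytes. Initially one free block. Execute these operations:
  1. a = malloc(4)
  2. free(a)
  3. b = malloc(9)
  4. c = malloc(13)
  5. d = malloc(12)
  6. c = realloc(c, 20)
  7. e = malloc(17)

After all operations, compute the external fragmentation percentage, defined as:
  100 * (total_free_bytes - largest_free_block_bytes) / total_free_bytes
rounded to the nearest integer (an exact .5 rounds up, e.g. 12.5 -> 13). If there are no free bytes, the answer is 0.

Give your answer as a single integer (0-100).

Answer: 7

Derivation:
Op 1: a = malloc(4) -> a = 0; heap: [0-3 ALLOC][4-54 FREE]
Op 2: free(a) -> (freed a); heap: [0-54 FREE]
Op 3: b = malloc(9) -> b = 0; heap: [0-8 ALLOC][9-54 FREE]
Op 4: c = malloc(13) -> c = 9; heap: [0-8 ALLOC][9-21 ALLOC][22-54 FREE]
Op 5: d = malloc(12) -> d = 22; heap: [0-8 ALLOC][9-21 ALLOC][22-33 ALLOC][34-54 FREE]
Op 6: c = realloc(c, 20) -> c = 34; heap: [0-8 ALLOC][9-21 FREE][22-33 ALLOC][34-53 ALLOC][54-54 FREE]
Op 7: e = malloc(17) -> e = NULL; heap: [0-8 ALLOC][9-21 FREE][22-33 ALLOC][34-53 ALLOC][54-54 FREE]
Free blocks: [13 1] total_free=14 largest=13 -> 100*(14-13)/14 = 100/14 ≈ 7.143 -> rounds to 7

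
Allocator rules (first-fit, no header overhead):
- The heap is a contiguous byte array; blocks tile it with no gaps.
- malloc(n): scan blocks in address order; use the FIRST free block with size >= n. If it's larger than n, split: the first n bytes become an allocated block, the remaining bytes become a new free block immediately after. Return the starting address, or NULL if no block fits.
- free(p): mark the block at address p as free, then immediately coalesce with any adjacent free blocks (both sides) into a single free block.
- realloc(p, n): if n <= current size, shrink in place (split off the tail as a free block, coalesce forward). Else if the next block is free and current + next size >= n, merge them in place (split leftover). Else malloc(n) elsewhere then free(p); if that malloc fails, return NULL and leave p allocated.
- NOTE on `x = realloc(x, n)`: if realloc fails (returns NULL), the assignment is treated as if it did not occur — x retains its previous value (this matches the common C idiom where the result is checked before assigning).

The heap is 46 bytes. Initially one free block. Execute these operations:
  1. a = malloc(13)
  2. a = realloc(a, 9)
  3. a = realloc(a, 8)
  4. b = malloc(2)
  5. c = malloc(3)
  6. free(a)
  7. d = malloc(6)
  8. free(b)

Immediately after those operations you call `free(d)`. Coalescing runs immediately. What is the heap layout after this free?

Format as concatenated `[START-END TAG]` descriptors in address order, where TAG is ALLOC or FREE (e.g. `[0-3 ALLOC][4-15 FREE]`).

Answer: [0-9 FREE][10-12 ALLOC][13-45 FREE]

Derivation:
Op 1: a = malloc(13) -> a = 0; heap: [0-12 ALLOC][13-45 FREE]
Op 2: a = realloc(a, 9) -> a = 0; heap: [0-8 ALLOC][9-45 FREE]
Op 3: a = realloc(a, 8) -> a = 0; heap: [0-7 ALLOC][8-45 FREE]
Op 4: b = malloc(2) -> b = 8; heap: [0-7 ALLOC][8-9 ALLOC][10-45 FREE]
Op 5: c = malloc(3) -> c = 10; heap: [0-7 ALLOC][8-9 ALLOC][10-12 ALLOC][13-45 FREE]
Op 6: free(a) -> (freed a); heap: [0-7 FREE][8-9 ALLOC][10-12 ALLOC][13-45 FREE]
Op 7: d = malloc(6) -> d = 0; heap: [0-5 ALLOC][6-7 FREE][8-9 ALLOC][10-12 ALLOC][13-45 FREE]
Op 8: free(b) -> (freed b); heap: [0-5 ALLOC][6-9 FREE][10-12 ALLOC][13-45 FREE]
free(d): d = 0 -> block [0-5 ALLOC]; mark free, coalesce with adjacent free neighbors -> [0-9 FREE][10-12 ALLOC][13-45 FREE]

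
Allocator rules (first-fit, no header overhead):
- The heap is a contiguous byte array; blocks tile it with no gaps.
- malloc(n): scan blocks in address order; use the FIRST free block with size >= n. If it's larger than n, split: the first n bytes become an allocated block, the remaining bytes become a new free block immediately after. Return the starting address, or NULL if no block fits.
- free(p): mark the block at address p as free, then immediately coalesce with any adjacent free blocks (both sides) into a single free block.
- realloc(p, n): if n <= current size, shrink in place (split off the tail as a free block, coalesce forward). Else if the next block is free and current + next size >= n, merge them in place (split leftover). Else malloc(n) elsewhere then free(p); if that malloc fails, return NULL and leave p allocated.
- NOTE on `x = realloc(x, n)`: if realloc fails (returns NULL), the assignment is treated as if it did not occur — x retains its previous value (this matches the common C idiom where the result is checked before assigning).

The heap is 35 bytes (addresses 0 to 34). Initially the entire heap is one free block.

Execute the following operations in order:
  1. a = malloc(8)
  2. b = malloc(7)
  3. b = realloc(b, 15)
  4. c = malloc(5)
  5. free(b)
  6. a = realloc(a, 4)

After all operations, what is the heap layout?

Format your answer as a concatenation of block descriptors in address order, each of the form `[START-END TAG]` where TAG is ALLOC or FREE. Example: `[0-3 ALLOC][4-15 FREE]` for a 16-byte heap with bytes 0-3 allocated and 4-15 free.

Op 1: a = malloc(8) -> a = 0; heap: [0-7 ALLOC][8-34 FREE]
Op 2: b = malloc(7) -> b = 8; heap: [0-7 ALLOC][8-14 ALLOC][15-34 FREE]
Op 3: b = realloc(b, 15) -> b = 8; heap: [0-7 ALLOC][8-22 ALLOC][23-34 FREE]
Op 4: c = malloc(5) -> c = 23; heap: [0-7 ALLOC][8-22 ALLOC][23-27 ALLOC][28-34 FREE]
Op 5: free(b) -> (freed b); heap: [0-7 ALLOC][8-22 FREE][23-27 ALLOC][28-34 FREE]
Op 6: a = realloc(a, 4) -> a = 0; heap: [0-3 ALLOC][4-22 FREE][23-27 ALLOC][28-34 FREE]

Answer: [0-3 ALLOC][4-22 FREE][23-27 ALLOC][28-34 FREE]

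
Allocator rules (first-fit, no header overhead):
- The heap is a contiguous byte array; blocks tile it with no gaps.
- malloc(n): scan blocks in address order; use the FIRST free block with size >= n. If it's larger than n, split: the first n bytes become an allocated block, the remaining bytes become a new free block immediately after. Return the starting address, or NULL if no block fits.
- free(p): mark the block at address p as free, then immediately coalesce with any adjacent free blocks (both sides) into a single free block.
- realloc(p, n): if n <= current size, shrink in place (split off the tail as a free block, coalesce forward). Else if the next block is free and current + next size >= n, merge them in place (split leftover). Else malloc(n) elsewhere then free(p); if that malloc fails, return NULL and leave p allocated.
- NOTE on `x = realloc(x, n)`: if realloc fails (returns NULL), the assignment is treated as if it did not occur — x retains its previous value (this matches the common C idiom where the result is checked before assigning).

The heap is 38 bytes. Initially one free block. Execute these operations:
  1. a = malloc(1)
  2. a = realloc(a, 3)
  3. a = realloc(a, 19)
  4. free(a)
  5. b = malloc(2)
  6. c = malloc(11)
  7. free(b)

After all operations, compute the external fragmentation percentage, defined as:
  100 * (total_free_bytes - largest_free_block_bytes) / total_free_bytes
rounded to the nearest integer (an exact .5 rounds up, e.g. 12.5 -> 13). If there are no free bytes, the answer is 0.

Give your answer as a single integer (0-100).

Answer: 7

Derivation:
Op 1: a = malloc(1) -> a = 0; heap: [0-0 ALLOC][1-37 FREE]
Op 2: a = realloc(a, 3) -> a = 0; heap: [0-2 ALLOC][3-37 FREE]
Op 3: a = realloc(a, 19) -> a = 0; heap: [0-18 ALLOC][19-37 FREE]
Op 4: free(a) -> (freed a); heap: [0-37 FREE]
Op 5: b = malloc(2) -> b = 0; heap: [0-1 ALLOC][2-37 FREE]
Op 6: c = malloc(11) -> c = 2; heap: [0-1 ALLOC][2-12 ALLOC][13-37 FREE]
Op 7: free(b) -> (freed b); heap: [0-1 FREE][2-12 ALLOC][13-37 FREE]
Free blocks: [2 25] total_free=27 largest=25 -> 100*(27-25)/27 = 200/27 ≈ 7.407 -> rounds to 7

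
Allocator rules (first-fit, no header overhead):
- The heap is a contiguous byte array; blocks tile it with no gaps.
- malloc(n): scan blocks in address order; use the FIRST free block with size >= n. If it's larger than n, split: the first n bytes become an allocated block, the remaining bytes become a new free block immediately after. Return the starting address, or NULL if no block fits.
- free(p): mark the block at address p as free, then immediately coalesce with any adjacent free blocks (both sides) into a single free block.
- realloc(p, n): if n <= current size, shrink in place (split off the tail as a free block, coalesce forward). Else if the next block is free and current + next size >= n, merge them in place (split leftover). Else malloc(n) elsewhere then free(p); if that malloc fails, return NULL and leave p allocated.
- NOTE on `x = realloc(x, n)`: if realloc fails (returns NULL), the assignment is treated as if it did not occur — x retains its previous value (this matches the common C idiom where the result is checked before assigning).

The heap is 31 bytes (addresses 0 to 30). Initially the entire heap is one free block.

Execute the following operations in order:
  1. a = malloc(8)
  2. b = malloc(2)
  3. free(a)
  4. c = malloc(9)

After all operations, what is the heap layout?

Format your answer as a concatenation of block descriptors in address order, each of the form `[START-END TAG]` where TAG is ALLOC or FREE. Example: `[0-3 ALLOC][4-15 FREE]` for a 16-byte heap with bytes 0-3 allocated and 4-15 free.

Op 1: a = malloc(8) -> a = 0; heap: [0-7 ALLOC][8-30 FREE]
Op 2: b = malloc(2) -> b = 8; heap: [0-7 ALLOC][8-9 ALLOC][10-30 FREE]
Op 3: free(a) -> (freed a); heap: [0-7 FREE][8-9 ALLOC][10-30 FREE]
Op 4: c = malloc(9) -> c = 10; heap: [0-7 FREE][8-9 ALLOC][10-18 ALLOC][19-30 FREE]

Answer: [0-7 FREE][8-9 ALLOC][10-18 ALLOC][19-30 FREE]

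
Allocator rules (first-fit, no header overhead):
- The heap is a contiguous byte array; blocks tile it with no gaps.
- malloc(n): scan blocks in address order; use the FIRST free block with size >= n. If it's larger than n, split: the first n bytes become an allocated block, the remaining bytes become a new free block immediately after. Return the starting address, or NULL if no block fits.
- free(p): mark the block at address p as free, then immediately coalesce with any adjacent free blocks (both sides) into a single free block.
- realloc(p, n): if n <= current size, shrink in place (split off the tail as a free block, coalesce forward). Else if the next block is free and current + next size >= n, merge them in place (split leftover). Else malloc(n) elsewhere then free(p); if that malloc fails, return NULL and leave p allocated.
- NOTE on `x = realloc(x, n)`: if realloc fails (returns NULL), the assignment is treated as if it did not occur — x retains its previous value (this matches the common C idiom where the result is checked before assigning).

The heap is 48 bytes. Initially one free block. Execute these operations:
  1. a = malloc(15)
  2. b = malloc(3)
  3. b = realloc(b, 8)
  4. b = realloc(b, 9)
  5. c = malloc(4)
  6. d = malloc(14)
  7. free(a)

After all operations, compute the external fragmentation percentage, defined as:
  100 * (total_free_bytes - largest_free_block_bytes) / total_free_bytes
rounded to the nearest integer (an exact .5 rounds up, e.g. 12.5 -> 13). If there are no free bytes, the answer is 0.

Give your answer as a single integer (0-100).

Answer: 29

Derivation:
Op 1: a = malloc(15) -> a = 0; heap: [0-14 ALLOC][15-47 FREE]
Op 2: b = malloc(3) -> b = 15; heap: [0-14 ALLOC][15-17 ALLOC][18-47 FREE]
Op 3: b = realloc(b, 8) -> b = 15; heap: [0-14 ALLOC][15-22 ALLOC][23-47 FREE]
Op 4: b = realloc(b, 9) -> b = 15; heap: [0-14 ALLOC][15-23 ALLOC][24-47 FREE]
Op 5: c = malloc(4) -> c = 24; heap: [0-14 ALLOC][15-23 ALLOC][24-27 ALLOC][28-47 FREE]
Op 6: d = malloc(14) -> d = 28; heap: [0-14 ALLOC][15-23 ALLOC][24-27 ALLOC][28-41 ALLOC][42-47 FREE]
Op 7: free(a) -> (freed a); heap: [0-14 FREE][15-23 ALLOC][24-27 ALLOC][28-41 ALLOC][42-47 FREE]
Free blocks: [15 6] total_free=21 largest=15 -> 100*(21-15)/21 = 600/21 ≈ 28.571 -> rounds to 29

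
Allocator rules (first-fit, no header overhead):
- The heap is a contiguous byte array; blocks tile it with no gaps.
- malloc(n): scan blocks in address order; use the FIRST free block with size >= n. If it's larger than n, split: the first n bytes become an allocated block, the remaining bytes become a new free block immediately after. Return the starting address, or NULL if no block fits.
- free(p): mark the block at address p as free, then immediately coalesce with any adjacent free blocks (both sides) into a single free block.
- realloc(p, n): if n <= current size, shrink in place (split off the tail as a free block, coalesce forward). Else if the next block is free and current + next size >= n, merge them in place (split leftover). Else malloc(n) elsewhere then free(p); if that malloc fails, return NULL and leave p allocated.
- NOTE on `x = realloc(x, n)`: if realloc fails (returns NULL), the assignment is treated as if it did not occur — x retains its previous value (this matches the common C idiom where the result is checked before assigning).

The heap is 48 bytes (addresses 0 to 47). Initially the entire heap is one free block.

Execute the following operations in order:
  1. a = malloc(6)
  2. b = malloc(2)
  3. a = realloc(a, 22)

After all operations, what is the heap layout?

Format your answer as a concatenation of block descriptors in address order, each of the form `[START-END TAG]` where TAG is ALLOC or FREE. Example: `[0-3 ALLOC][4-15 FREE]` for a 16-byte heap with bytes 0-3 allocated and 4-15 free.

Answer: [0-5 FREE][6-7 ALLOC][8-29 ALLOC][30-47 FREE]

Derivation:
Op 1: a = malloc(6) -> a = 0; heap: [0-5 ALLOC][6-47 FREE]
Op 2: b = malloc(2) -> b = 6; heap: [0-5 ALLOC][6-7 ALLOC][8-47 FREE]
Op 3: a = realloc(a, 22) -> a = 8; heap: [0-5 FREE][6-7 ALLOC][8-29 ALLOC][30-47 FREE]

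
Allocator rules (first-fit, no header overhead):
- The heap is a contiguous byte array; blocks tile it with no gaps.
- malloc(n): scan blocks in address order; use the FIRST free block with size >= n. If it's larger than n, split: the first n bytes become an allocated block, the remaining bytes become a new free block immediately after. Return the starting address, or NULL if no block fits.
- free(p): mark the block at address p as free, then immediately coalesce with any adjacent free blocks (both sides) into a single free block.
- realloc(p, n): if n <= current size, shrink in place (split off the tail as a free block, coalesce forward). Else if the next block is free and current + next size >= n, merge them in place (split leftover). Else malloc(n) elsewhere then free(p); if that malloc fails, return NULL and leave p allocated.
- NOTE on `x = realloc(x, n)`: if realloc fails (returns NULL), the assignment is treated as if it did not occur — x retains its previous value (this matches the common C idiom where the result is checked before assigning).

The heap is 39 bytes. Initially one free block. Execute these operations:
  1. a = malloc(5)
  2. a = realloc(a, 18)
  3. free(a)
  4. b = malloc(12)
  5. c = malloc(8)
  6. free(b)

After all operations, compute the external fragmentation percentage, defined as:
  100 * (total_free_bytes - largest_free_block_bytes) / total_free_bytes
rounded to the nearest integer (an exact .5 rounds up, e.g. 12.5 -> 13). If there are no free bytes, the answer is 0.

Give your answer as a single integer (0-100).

Op 1: a = malloc(5) -> a = 0; heap: [0-4 ALLOC][5-38 FREE]
Op 2: a = realloc(a, 18) -> a = 0; heap: [0-17 ALLOC][18-38 FREE]
Op 3: free(a) -> (freed a); heap: [0-38 FREE]
Op 4: b = malloc(12) -> b = 0; heap: [0-11 ALLOC][12-38 FREE]
Op 5: c = malloc(8) -> c = 12; heap: [0-11 ALLOC][12-19 ALLOC][20-38 FREE]
Op 6: free(b) -> (freed b); heap: [0-11 FREE][12-19 ALLOC][20-38 FREE]
Free blocks: [12 19] total_free=31 largest=19 -> 100*(31-19)/31 = 1200/31 ≈ 38.710 -> rounds to 39

Answer: 39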